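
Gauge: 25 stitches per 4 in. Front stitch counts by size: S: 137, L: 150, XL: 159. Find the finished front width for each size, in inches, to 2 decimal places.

25/4 = 6.25 sts per in.
S: 137 / 6.25 = 21.920 → 21.92 in.
L: 150 / 6.25 = 24.000 → 24.00 in.
XL: 159 / 6.25 = 25.440 → 25.44 in.

S 21.92 inches; L 24.00 inches; XL 25.44 inches.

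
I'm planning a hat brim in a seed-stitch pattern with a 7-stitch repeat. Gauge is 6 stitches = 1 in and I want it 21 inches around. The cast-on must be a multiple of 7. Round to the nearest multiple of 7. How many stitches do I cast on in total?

6 / 1 = 6 sts per inch.
21 × 6 = 126.00 sts.
Nearest multiple of 7: 126.

CO 126 sts.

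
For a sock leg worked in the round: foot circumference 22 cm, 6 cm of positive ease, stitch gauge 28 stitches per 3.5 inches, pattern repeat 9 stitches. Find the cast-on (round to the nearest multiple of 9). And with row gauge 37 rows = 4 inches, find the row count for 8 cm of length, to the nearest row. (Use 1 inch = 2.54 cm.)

Finished = 22 + 6 = 28 cm.
28 cm × 1/2.54 = 11.02 inches.
28/3.5 = 8 sts per in; 11.02 × 8 = 88.19 sts.
Nearest multiple of 9 → 90.
8 cm = 3.15 inches; × 9.25 = 29.13 → 29 rows.

Cast on 90 stitches; work 29 rows.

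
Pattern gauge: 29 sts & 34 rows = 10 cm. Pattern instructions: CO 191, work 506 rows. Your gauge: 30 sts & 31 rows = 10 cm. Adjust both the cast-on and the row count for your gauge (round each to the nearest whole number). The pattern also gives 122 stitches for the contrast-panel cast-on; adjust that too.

Stitches: 191 × 30/29 = 197.59 → 198.
Rows: 506 × 31/34 = 461.35 → 461.
contrast-panel cast-on: 122 × 30/29 = 126.21 → 126.

Cast on 198 stitches; work 461 rows; contrast-panel cast-on 126 stitches.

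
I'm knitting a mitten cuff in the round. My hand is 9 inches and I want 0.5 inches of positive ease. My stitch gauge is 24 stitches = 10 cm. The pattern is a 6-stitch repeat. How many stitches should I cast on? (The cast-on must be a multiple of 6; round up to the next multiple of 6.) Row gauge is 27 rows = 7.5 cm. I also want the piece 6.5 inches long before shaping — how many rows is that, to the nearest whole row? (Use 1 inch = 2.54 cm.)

Cast on 60 stitches; work 59 rows.

Finished = 9 + 0.5 = 9.5 inches.
9.5 inches × 2.54 = 24.13 cm.
24/10 = 2.4 sts per cm; 24.13 × 2.4 = 57.91 sts.
Next multiple of 6 → 60.
6.5 inches = 16.51 cm; × 3.6 = 59.44 → 59 rows.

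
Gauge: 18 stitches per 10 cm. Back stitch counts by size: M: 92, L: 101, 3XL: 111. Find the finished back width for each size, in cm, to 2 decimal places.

M 51.11 cm; L 56.11 cm; 3XL 61.67 cm.

18/10 = 1.8 sts per cm.
M: 92 / 1.8 = 51.111 → 51.11 cm.
L: 101 / 1.8 = 56.111 → 56.11 cm.
3XL: 111 / 1.8 = 61.667 → 61.67 cm.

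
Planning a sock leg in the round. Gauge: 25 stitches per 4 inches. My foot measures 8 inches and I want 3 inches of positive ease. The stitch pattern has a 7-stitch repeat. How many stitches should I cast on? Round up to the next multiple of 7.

Cast on 70 stitches.

Finished = 8 + 3 = 11 inches.
25 / 4 = 6.25 sts/in.
11 × 6.25 = 68.75 sts.
Next multiple of 7: 70.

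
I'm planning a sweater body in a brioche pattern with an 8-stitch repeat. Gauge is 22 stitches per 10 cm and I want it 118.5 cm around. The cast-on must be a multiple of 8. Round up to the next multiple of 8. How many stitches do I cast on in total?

Cast on 264 stitches.

22 / 10 = 2.2 sts per cm.
118.5 × 2.2 = 260.70 sts.
Next multiple of 8: 264.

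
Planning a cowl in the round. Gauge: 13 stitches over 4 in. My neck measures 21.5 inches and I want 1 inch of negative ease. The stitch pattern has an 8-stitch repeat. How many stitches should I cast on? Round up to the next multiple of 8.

Finished = 21.5 − 1 = 20.5 inches.
13 / 4 = 3.25 sts/in.
20.5 × 3.25 = 66.62 sts.
Next multiple of 8: 72.

CO 72 sts.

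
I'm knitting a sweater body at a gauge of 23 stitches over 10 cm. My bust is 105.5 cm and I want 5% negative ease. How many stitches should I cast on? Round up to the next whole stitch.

Finished = 105.5 × 0.95 = 100.22 cm.
23 / 10 = 2.3 sts per cm.
100.22 × 2.3 = 230.52 sts.
→ 231 sts.

Cast on 231 stitches.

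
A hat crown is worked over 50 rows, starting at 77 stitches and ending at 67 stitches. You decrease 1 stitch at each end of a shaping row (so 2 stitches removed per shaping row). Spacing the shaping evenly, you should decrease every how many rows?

Stitches to remove: |67 − 77| = 10.
Shaping rows needed: 10 / 2 = 5.
50 rows / 5 = every 10 rows.

Decrease every 10th row.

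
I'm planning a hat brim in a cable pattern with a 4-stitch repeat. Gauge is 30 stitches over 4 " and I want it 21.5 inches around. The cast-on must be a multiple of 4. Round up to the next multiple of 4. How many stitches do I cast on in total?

Cast on 164 stitches.

30 / 4 = 7.5 sts per inch.
21.5 × 7.5 = 161.25 sts.
Next multiple of 4: 164.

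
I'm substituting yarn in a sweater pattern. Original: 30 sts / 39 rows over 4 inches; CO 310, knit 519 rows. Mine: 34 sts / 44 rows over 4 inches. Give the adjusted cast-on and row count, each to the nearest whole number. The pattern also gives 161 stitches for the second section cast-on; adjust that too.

Stitches: 310 × 34/30 = 351.33 → 351.
Rows: 519 × 44/39 = 585.54 → 586.
second section cast-on: 161 × 34/30 = 182.47 → 182.

Cast on 351 stitches; work 586 rows; second section cast-on 182 stitches.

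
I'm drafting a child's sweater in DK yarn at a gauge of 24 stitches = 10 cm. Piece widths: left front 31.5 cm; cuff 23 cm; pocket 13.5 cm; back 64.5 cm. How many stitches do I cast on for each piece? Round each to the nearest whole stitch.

left front 76; cuff 55; pocket 32; back 155.

Rate = 24/10 = 2.4 sts per cm.
left front: 31.5 × 2.4 = 75.60 → 76.
cuff: 23 × 2.4 = 55.20 → 55.
pocket: 13.5 × 2.4 = 32.40 → 32.
back: 64.5 × 2.4 = 154.80 → 155.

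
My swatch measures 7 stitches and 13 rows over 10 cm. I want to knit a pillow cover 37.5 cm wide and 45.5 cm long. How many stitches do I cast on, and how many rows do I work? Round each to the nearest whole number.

Cast on 26 stitches and work 59 rows.

Stitch gauge = 7/10 = 0.7 sts/cm; 37.5 × 0.7 = 26.25 → 26 sts.
Row gauge = 13/10 = 1.3 rows/cm; 45.5 × 1.3 = 59.15 → 59 rows.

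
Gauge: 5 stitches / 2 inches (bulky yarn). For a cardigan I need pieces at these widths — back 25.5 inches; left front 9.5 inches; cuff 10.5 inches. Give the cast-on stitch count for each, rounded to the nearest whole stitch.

Rate = 5/2 = 2.5 sts per in.
back: 25.5 × 2.5 = 63.75 → 64.
left front: 9.5 × 2.5 = 23.75 → 24.
cuff: 10.5 × 2.5 = 26.25 → 26.

back 64; left front 24; cuff 26.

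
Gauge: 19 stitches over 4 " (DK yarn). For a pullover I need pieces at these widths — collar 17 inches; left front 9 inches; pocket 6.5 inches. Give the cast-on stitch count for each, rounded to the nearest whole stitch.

collar 81; left front 43; pocket 31.

Rate = 19/4 = 4.75 sts per in.
collar: 17 × 4.75 = 80.75 → 81.
left front: 9 × 4.75 = 42.75 → 43.
pocket: 6.5 × 4.75 = 30.88 → 31.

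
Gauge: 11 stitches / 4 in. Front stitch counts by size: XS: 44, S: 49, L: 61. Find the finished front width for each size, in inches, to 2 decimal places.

11/4 = 2.75 sts per in.
XS: 44 / 2.75 = 16.000 → 16.00 in.
S: 49 / 2.75 = 17.818 → 17.82 in.
L: 61 / 2.75 = 22.182 → 22.18 in.

XS 16.00 inches; S 17.82 inches; L 22.18 inches.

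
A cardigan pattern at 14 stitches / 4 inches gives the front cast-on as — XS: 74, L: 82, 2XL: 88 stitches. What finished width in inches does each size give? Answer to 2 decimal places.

XS 21.14 inches; L 23.43 inches; 2XL 25.14 inches.

14/4 = 3.5 sts per in.
XS: 74 / 3.5 = 21.143 → 21.14 in.
L: 82 / 3.5 = 23.429 → 23.43 in.
2XL: 88 / 3.5 = 25.143 → 25.14 in.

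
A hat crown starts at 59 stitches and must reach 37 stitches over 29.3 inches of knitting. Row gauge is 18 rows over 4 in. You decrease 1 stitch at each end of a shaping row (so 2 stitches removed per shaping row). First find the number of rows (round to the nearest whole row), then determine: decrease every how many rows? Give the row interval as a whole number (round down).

Rows = 29.3 × 4.5 = 131.8 → 132 rows.
Stitches to remove: 22 → 11 shaping rows (at 2 st each).
132 / 11 = 12.00 → every 12 rows.

Decrease every 12th row.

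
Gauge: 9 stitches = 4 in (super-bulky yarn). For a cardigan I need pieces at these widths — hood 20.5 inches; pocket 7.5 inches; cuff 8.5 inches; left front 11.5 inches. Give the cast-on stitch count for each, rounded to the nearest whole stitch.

Rate = 9/4 = 2.25 sts per in.
hood: 20.5 × 2.25 = 46.12 → 46.
pocket: 7.5 × 2.25 = 16.88 → 17.
cuff: 8.5 × 2.25 = 19.12 → 19.
left front: 11.5 × 2.25 = 25.88 → 26.

hood 46; pocket 17; cuff 19; left front 26.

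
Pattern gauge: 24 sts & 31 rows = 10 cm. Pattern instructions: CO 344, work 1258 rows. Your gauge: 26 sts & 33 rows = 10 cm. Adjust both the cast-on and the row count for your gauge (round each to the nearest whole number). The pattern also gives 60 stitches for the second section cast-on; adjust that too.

Stitches: 344 × 26/24 = 372.67 → 373.
Rows: 1258 × 33/31 = 1339.16 → 1339.
second section cast-on: 60 × 26/24 = 65.00 → 65.

Cast on 373 stitches; work 1339 rows; second section cast-on 65 stitches.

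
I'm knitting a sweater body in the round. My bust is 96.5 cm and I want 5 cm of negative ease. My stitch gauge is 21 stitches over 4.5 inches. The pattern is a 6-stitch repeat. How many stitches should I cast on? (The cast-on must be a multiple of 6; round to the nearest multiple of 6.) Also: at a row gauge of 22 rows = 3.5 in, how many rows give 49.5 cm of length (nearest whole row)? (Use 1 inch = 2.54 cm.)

Finished = 96.5 − 5 = 91.5 cm.
91.5 cm × 1/2.54 = 36.02 inches.
21/4.5 = 4.667 sts per in; 36.02 × 4.667 = 168.11 sts.
Nearest multiple of 6 → 168.
49.5 cm = 19.49 inches; × 6.286 = 122.50 → 122 rows.

Cast on 168 stitches; work 122 rows.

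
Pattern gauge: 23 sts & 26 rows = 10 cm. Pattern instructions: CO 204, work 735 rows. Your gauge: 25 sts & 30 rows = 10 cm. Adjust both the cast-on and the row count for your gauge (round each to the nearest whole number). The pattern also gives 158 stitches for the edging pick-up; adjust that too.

Stitches: 204 × 25/23 = 221.74 → 222.
Rows: 735 × 30/26 = 848.08 → 848.
edging pick-up: 158 × 25/23 = 171.74 → 172.

Cast on 222 stitches; work 848 rows; edging pick-up 172 stitches.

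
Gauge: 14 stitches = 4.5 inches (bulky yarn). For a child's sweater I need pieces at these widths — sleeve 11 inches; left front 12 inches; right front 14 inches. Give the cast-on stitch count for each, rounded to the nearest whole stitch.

Rate = 14/4.5 = 3.111 sts per in.
sleeve: 11 × 3.111 = 34.22 → 34.
left front: 12 × 3.111 = 37.33 → 37.
right front: 14 × 3.111 = 43.56 → 44.

sleeve 34; left front 37; right front 44.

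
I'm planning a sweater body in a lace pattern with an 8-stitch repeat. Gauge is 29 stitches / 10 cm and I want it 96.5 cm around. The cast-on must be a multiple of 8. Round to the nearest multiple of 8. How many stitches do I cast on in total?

Cast on 280 stitches.

29 / 10 = 2.9 sts per cm.
96.5 × 2.9 = 279.85 sts.
Nearest multiple of 8: 280.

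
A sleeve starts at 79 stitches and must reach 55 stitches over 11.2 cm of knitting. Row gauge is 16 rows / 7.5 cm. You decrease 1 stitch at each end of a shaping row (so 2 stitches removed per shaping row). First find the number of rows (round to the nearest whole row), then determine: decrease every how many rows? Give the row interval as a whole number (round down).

Decrease every 2nd row.

Rows = 11.2 × 2.133 = 23.9 → 24 rows.
Stitches to remove: 24 → 12 shaping rows (at 2 st each).
24 / 12 = 2.00 → every 2 rows.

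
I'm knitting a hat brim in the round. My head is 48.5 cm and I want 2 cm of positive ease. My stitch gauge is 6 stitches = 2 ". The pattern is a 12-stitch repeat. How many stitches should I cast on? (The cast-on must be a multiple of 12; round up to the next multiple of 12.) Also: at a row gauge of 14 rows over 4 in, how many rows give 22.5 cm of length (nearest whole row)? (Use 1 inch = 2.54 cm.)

Finished = 48.5 + 2 = 50.5 cm.
50.5 cm × 1/2.54 = 19.88 inches.
6/2 = 3 sts per in; 19.88 × 3 = 59.65 sts.
Next multiple of 12 → 60.
22.5 cm = 8.86 inches; × 3.5 = 31.00 → 31 rows.

Cast on 60 stitches; work 31 rows.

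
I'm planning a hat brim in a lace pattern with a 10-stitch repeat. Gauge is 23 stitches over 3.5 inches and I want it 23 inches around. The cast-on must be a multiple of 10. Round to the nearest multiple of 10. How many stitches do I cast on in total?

23 / 3.5 = 6.571 sts per inch.
23 × 6.571 = 151.14 sts.
Nearest multiple of 10: 150.

CO 150 sts.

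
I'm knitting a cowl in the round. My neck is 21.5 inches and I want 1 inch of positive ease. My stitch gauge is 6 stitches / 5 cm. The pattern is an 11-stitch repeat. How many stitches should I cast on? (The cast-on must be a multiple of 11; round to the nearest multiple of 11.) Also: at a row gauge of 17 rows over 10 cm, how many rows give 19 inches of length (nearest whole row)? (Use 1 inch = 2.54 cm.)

Finished = 21.5 + 1 = 22.5 inches.
22.5 inches × 2.54 = 57.15 cm.
6/5 = 1.2 sts per cm; 57.15 × 1.2 = 68.58 sts.
Nearest multiple of 11 → 66.
19 inches = 48.26 cm; × 1.7 = 82.04 → 82 rows.

Cast on 66 stitches; work 82 rows.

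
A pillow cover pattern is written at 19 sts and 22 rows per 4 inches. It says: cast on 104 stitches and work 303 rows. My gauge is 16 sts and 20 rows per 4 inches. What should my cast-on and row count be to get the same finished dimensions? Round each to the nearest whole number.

Stitches: 104 × 16/19 = 87.58 → 88.
Rows: 303 × 20/22 = 275.45 → 275.

Cast on 88 stitches; work 275 rows.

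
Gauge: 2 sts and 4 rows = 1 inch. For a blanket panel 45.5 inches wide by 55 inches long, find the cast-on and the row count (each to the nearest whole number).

Stitch gauge = 2/1 = 2 sts/in; 45.5 × 2 = 91.00 → 91 sts.
Row gauge = 4/1 = 4 rows/in; 55 × 4 = 220.00 → 220 rows.

Cast on 91 stitches and work 220 rows.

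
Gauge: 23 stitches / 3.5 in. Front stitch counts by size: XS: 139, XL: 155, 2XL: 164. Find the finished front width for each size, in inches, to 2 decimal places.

23/3.5 = 6.571 sts per in.
XS: 139 / 6.571 = 21.152 → 21.15 in.
XL: 155 / 6.571 = 23.587 → 23.59 in.
2XL: 164 / 6.571 = 24.957 → 24.96 in.

XS 21.15 inches; XL 23.59 inches; 2XL 24.96 inches.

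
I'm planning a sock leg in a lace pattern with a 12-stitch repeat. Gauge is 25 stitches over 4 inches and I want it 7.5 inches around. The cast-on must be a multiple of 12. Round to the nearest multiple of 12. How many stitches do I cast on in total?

48 stitches.

25 / 4 = 6.25 sts per inch.
7.5 × 6.25 = 46.88 sts.
Nearest multiple of 12: 48.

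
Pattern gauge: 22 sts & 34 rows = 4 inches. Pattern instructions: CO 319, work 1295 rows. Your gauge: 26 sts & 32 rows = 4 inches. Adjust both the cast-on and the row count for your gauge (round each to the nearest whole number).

Cast on 377 stitches; work 1219 rows.

Stitches: 319 × 26/22 = 377.00 → 377.
Rows: 1295 × 32/34 = 1218.82 → 1219.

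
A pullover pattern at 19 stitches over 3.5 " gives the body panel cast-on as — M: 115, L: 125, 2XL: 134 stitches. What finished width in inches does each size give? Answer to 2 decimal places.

19/3.5 = 5.429 sts per in.
M: 115 / 5.429 = 21.184 → 21.18 in.
L: 125 / 5.429 = 23.026 → 23.03 in.
2XL: 134 / 5.429 = 24.684 → 24.68 in.

M 21.18 inches; L 23.03 inches; 2XL 24.68 inches.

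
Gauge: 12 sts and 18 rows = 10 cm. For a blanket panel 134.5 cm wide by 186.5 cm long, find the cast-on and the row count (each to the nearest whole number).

Cast on 161 stitches and work 336 rows.

Stitch gauge = 12/10 = 1.2 sts/cm; 134.5 × 1.2 = 161.40 → 161 sts.
Row gauge = 18/10 = 1.8 rows/cm; 186.5 × 1.8 = 335.70 → 336 rows.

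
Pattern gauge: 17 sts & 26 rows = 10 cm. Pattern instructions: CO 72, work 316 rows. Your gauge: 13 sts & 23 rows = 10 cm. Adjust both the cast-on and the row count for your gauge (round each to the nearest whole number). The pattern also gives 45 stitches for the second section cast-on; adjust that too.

Stitches: 72 × 13/17 = 55.06 → 55.
Rows: 316 × 23/26 = 279.54 → 280.
second section cast-on: 45 × 13/17 = 34.41 → 34.

Cast on 55 stitches; work 280 rows; second section cast-on 34 stitches.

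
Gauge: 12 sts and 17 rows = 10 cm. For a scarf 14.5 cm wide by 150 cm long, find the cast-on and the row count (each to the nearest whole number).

Stitch gauge = 12/10 = 1.2 sts/cm; 14.5 × 1.2 = 17.40 → 17 sts.
Row gauge = 17/10 = 1.7 rows/cm; 150 × 1.7 = 255.00 → 255 rows.

Cast on 17 stitches and work 255 rows.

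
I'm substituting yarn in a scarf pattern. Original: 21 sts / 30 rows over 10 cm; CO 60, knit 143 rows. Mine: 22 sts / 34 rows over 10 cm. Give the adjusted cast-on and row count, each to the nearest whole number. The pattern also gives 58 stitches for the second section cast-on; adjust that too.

Cast on 63 stitches; work 162 rows; second section cast-on 61 stitches.

Stitches: 60 × 22/21 = 62.86 → 63.
Rows: 143 × 34/30 = 162.07 → 162.
second section cast-on: 58 × 22/21 = 60.76 → 61.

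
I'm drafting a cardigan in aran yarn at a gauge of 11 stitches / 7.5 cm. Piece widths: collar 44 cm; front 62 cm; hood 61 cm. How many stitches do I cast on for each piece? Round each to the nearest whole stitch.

collar 65; front 91; hood 89.

Rate = 11/7.5 = 1.467 sts per cm.
collar: 44 × 1.467 = 64.53 → 65.
front: 62 × 1.467 = 90.93 → 91.
hood: 61 × 1.467 = 89.47 → 89.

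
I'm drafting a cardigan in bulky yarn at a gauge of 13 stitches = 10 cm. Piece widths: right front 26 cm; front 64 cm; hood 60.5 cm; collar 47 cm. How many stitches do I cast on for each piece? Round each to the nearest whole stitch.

right front 34; front 83; hood 79; collar 61.

Rate = 13/10 = 1.3 sts per cm.
right front: 26 × 1.3 = 33.80 → 34.
front: 64 × 1.3 = 83.20 → 83.
hood: 60.5 × 1.3 = 78.65 → 79.
collar: 47 × 1.3 = 61.10 → 61.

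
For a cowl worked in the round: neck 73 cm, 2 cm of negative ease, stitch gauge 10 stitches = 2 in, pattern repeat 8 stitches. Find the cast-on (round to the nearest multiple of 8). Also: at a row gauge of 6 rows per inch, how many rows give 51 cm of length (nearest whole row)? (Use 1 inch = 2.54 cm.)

Finished = 73 − 2 = 71 cm.
71 cm × 1/2.54 = 27.95 inches.
10/2 = 5 sts per in; 27.95 × 5 = 139.76 sts.
Nearest multiple of 8 → 136.
51 cm = 20.08 inches; × 6 = 120.47 → 120 rows.

Cast on 136 stitches; work 120 rows.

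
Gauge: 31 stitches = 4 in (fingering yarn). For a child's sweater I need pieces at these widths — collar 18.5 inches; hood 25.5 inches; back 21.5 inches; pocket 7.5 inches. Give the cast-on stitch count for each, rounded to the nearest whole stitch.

collar 143; hood 198; back 167; pocket 58.

Rate = 31/4 = 7.75 sts per in.
collar: 18.5 × 7.75 = 143.38 → 143.
hood: 25.5 × 7.75 = 197.62 → 198.
back: 21.5 × 7.75 = 166.62 → 167.
pocket: 7.5 × 7.75 = 58.12 → 58.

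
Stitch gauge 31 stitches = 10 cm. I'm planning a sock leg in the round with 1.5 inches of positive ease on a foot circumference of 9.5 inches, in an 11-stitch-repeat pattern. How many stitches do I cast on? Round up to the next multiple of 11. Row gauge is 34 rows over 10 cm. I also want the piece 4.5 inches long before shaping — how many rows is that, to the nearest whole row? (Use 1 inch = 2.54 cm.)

Cast on 88 stitches; work 39 rows.

Finished = 9.5 + 1.5 = 11 inches.
11 inches × 2.54 = 27.94 cm.
31/10 = 3.1 sts per cm; 27.94 × 3.1 = 86.61 sts.
Next multiple of 11 → 88.
4.5 inches = 11.43 cm; × 3.4 = 38.86 → 39 rows.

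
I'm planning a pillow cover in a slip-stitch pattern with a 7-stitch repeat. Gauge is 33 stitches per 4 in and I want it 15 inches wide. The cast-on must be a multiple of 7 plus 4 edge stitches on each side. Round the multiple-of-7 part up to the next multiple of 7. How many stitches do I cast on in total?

33 / 4 = 8.25 sts per inch.
15 × 8.25 = 123.75 sts.
Less 8 edge sts → 115.75 for the repeat.
Next multiple of 7: 119.
Add back 8 edge sts → 127.

CO 127 sts.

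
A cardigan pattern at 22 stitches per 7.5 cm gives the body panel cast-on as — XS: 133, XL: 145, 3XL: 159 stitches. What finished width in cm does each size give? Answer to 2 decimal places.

22/7.5 = 2.933 sts per cm.
XS: 133 / 2.933 = 45.341 → 45.34 cm.
XL: 145 / 2.933 = 49.432 → 49.43 cm.
3XL: 159 / 2.933 = 54.205 → 54.20 cm.

XS 45.34 cm; XL 49.43 cm; 3XL 54.20 cm.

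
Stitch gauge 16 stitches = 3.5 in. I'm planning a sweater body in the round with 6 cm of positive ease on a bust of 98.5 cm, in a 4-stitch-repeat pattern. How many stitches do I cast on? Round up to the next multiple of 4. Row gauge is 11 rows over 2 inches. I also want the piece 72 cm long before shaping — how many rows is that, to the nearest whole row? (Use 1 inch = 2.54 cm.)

Cast on 192 stitches; work 156 rows.

Finished = 98.5 + 6 = 104.5 cm.
104.5 cm × 1/2.54 = 41.14 inches.
16/3.5 = 4.571 sts per in; 41.14 × 4.571 = 188.08 sts.
Next multiple of 4 → 192.
72 cm = 28.35 inches; × 5.5 = 155.91 → 156 rows.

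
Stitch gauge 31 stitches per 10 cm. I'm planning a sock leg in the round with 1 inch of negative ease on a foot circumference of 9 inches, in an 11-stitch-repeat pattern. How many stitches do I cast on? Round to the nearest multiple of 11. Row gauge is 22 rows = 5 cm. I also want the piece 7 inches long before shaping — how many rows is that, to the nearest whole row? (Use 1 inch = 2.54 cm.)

Cast on 66 stitches; work 78 rows.

Finished = 9 − 1 = 8 inches.
8 inches × 2.54 = 20.32 cm.
31/10 = 3.1 sts per cm; 20.32 × 3.1 = 62.99 sts.
Nearest multiple of 11 → 66.
7 inches = 17.78 cm; × 4.4 = 78.23 → 78 rows.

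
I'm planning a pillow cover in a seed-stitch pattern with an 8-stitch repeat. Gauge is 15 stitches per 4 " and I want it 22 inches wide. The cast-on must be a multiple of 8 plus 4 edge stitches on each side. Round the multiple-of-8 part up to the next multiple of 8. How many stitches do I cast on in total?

15 / 4 = 3.75 sts per inch.
22 × 3.75 = 82.50 sts.
Less 8 edge sts → 74.50 for the repeat.
Next multiple of 8: 80.
Add back 8 edge sts → 88.

88 stitches.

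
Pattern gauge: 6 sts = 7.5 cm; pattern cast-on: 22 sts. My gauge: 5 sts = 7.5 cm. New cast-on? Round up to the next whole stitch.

Scale factor = 5 / 6 = 0.833.
22 × 5 / 6 = 18.33 sts.
→ 19 sts.

19 stitches.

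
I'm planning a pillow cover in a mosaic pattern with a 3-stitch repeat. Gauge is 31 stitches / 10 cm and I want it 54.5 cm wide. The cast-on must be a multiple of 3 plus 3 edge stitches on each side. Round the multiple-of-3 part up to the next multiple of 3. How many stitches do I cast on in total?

Cast on 171 stitches.

31 / 10 = 3.1 sts per cm.
54.5 × 3.1 = 168.95 sts.
Less 6 edge sts → 162.95 for the repeat.
Next multiple of 3: 165.
Add back 6 edge sts → 171.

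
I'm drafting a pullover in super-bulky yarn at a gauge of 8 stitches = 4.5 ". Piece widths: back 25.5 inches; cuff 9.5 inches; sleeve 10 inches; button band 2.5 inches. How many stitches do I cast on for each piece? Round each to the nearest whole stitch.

Rate = 8/4.5 = 1.778 sts per in.
back: 25.5 × 1.778 = 45.33 → 45.
cuff: 9.5 × 1.778 = 16.89 → 17.
sleeve: 10 × 1.778 = 17.78 → 18.
button band: 2.5 × 1.778 = 4.44 → 4.

back 45; cuff 17; sleeve 18; button band 4.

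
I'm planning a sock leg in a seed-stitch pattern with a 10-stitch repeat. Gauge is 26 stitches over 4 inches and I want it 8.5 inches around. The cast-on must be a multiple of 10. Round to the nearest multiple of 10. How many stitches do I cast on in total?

60 stitches.

26 / 4 = 6.5 sts per inch.
8.5 × 6.5 = 55.25 sts.
Nearest multiple of 10: 60.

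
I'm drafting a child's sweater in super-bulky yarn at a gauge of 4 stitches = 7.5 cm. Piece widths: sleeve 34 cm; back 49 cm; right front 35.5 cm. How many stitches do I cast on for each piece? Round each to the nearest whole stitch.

Rate = 4/7.5 = 0.533 sts per cm.
sleeve: 34 × 0.533 = 18.13 → 18.
back: 49 × 0.533 = 26.13 → 26.
right front: 35.5 × 0.533 = 18.93 → 19.

sleeve 18; back 26; right front 19.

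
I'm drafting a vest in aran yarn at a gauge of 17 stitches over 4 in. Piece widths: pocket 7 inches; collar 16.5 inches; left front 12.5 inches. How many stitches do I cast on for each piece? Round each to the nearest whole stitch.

Rate = 17/4 = 4.25 sts per in.
pocket: 7 × 4.25 = 29.75 → 30.
collar: 16.5 × 4.25 = 70.12 → 70.
left front: 12.5 × 4.25 = 53.12 → 53.

pocket 30; collar 70; left front 53.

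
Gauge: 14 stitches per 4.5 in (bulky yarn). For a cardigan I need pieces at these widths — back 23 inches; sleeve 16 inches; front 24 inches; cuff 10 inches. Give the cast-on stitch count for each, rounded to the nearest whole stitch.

Rate = 14/4.5 = 3.111 sts per in.
back: 23 × 3.111 = 71.56 → 72.
sleeve: 16 × 3.111 = 49.78 → 50.
front: 24 × 3.111 = 74.67 → 75.
cuff: 10 × 3.111 = 31.11 → 31.

back 72; sleeve 50; front 75; cuff 31.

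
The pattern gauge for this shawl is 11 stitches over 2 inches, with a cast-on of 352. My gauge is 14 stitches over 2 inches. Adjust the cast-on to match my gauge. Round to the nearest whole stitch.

448 stitches.

Scale factor = 14 / 11 = 1.273.
352 × 14 / 11 = 448.00 sts.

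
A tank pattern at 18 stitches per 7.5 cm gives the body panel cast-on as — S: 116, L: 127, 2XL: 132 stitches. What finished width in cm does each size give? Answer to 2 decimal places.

18/7.5 = 2.4 sts per cm.
S: 116 / 2.4 = 48.333 → 48.33 cm.
L: 127 / 2.4 = 52.917 → 52.92 cm.
2XL: 132 / 2.4 = 55.000 → 55.00 cm.

S 48.33 cm; L 52.92 cm; 2XL 55.00 cm.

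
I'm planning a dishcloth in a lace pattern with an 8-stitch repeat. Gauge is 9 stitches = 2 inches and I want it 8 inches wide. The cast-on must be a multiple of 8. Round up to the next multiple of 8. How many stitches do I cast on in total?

40 stitches.

9 / 2 = 4.5 sts per inch.
8 × 4.5 = 36.00 sts.
Next multiple of 8: 40.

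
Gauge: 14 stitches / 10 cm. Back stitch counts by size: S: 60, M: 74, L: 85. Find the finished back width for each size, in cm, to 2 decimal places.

14/10 = 1.4 sts per cm.
S: 60 / 1.4 = 42.857 → 42.86 cm.
M: 74 / 1.4 = 52.857 → 52.86 cm.
L: 85 / 1.4 = 60.714 → 60.71 cm.

S 42.86 cm; M 52.86 cm; L 60.71 cm.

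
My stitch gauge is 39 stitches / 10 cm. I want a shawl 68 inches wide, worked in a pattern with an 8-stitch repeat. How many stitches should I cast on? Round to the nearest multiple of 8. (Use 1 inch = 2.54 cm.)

68 in = 68 × 2.54 = 172.72 cm.
39 / 10 = 3.9 sts/cm.
172.72 × 3.9 = 673.61 sts.
→ 672.

CO 672 sts.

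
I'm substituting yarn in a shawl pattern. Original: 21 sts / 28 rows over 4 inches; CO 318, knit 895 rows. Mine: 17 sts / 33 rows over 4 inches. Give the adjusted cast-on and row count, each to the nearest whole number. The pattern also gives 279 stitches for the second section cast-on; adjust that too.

Cast on 257 stitches; work 1055 rows; second section cast-on 226 stitches.

Stitches: 318 × 17/21 = 257.43 → 257.
Rows: 895 × 33/28 = 1054.82 → 1055.
second section cast-on: 279 × 17/21 = 225.86 → 226.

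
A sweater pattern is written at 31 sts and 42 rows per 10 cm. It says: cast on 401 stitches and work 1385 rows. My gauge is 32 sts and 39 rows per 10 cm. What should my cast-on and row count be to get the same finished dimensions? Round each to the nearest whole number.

Cast on 414 stitches; work 1286 rows.

Stitches: 401 × 32/31 = 413.94 → 414.
Rows: 1385 × 39/42 = 1286.07 → 1286.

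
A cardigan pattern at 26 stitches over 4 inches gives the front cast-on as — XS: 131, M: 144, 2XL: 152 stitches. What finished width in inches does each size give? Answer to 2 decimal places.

XS 20.15 inches; M 22.15 inches; 2XL 23.38 inches.

26/4 = 6.5 sts per in.
XS: 131 / 6.5 = 20.154 → 20.15 in.
M: 144 / 6.5 = 22.154 → 22.15 in.
2XL: 152 / 6.5 = 23.385 → 23.38 in.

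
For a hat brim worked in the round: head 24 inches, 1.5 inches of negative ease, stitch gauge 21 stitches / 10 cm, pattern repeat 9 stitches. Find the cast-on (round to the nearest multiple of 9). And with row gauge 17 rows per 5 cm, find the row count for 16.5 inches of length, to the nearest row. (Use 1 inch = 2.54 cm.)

Finished = 24 − 1.5 = 22.5 inches.
22.5 inches × 2.54 = 57.15 cm.
21/10 = 2.1 sts per cm; 57.15 × 2.1 = 120.02 sts.
Nearest multiple of 9 → 117.
16.5 inches = 41.91 cm; × 3.4 = 142.49 → 142 rows.

Cast on 117 stitches; work 142 rows.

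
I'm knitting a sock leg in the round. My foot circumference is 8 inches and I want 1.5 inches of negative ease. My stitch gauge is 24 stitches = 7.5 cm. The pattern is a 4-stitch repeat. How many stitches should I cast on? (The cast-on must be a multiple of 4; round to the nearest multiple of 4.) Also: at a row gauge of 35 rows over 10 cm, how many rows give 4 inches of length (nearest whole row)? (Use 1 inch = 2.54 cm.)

Cast on 52 stitches; work 36 rows.

Finished = 8 − 1.5 = 6.5 inches.
6.5 inches × 2.54 = 16.51 cm.
24/7.5 = 3.2 sts per cm; 16.51 × 3.2 = 52.83 sts.
Nearest multiple of 4 → 52.
4 inches = 10.16 cm; × 3.5 = 35.56 → 36 rows.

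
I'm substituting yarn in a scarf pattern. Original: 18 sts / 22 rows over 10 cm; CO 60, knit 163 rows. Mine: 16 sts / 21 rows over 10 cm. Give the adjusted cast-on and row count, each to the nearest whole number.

Stitches: 60 × 16/18 = 53.33 → 53.
Rows: 163 × 21/22 = 155.59 → 156.

Cast on 53 stitches; work 156 rows.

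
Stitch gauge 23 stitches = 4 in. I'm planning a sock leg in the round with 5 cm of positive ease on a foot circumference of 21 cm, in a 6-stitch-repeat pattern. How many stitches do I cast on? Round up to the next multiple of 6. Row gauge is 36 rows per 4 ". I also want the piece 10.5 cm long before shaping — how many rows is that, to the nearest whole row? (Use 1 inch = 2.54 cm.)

Finished = 21 + 5 = 26 cm.
26 cm × 1/2.54 = 10.24 inches.
23/4 = 5.75 sts per in; 10.24 × 5.75 = 58.86 sts.
Next multiple of 6 → 60.
10.5 cm = 4.13 inches; × 9 = 37.20 → 37 rows.

Cast on 60 stitches; work 37 rows.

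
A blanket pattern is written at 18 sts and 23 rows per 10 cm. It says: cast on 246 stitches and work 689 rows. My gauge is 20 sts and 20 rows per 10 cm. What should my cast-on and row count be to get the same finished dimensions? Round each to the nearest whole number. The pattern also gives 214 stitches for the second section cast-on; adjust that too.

Stitches: 246 × 20/18 = 273.33 → 273.
Rows: 689 × 20/23 = 599.13 → 599.
second section cast-on: 214 × 20/18 = 237.78 → 238.

Cast on 273 stitches; work 599 rows; second section cast-on 238 stitches.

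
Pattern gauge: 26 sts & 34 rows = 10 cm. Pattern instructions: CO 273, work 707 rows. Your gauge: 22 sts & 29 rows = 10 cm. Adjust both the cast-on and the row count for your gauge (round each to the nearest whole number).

Stitches: 273 × 22/26 = 231.00 → 231.
Rows: 707 × 29/34 = 603.03 → 603.

Cast on 231 stitches; work 603 rows.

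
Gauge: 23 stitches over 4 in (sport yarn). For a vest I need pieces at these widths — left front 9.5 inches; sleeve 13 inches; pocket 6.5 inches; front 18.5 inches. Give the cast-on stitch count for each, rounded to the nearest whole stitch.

Rate = 23/4 = 5.75 sts per in.
left front: 9.5 × 5.75 = 54.62 → 55.
sleeve: 13 × 5.75 = 74.75 → 75.
pocket: 6.5 × 5.75 = 37.38 → 37.
front: 18.5 × 5.75 = 106.38 → 106.

left front 55; sleeve 75; pocket 37; front 106.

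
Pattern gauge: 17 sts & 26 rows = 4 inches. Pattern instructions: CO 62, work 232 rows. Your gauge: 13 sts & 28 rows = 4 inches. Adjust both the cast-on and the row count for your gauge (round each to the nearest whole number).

Stitches: 62 × 13/17 = 47.41 → 47.
Rows: 232 × 28/26 = 249.85 → 250.

Cast on 47 stitches; work 250 rows.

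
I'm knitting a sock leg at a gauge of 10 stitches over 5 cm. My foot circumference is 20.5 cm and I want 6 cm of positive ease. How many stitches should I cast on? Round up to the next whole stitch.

Finished = 20.5 + 6 = 26.5 cm.
10 / 5 = 2 sts per cm.
26.50 × 2 = 53.00 sts.

53 stitches.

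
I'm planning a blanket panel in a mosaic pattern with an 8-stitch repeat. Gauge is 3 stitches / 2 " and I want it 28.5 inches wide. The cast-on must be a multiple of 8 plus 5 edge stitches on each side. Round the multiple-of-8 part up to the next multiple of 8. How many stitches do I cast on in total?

Cast on 50 stitches.

3 / 2 = 1.5 sts per inch.
28.5 × 1.5 = 42.75 sts.
Less 10 edge sts → 32.75 for the repeat.
Next multiple of 8: 40.
Add back 10 edge sts → 50.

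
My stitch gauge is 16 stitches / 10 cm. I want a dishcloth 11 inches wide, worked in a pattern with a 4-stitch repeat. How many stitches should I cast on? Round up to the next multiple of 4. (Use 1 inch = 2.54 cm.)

11 in = 11 × 2.54 = 27.94 cm.
16 / 10 = 1.6 sts/cm.
27.94 × 1.6 = 44.70 sts.
→ 48.

48 stitches.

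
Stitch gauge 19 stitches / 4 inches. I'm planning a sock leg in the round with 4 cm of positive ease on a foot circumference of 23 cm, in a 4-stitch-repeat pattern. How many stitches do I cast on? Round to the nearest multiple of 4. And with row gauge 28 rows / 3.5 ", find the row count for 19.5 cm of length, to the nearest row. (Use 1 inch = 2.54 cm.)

Cast on 52 stitches; work 61 rows.

Finished = 23 + 4 = 27 cm.
27 cm × 1/2.54 = 10.63 inches.
19/4 = 4.75 sts per in; 10.63 × 4.75 = 50.49 sts.
Nearest multiple of 4 → 52.
19.5 cm = 7.68 inches; × 8 = 61.42 → 61 rows.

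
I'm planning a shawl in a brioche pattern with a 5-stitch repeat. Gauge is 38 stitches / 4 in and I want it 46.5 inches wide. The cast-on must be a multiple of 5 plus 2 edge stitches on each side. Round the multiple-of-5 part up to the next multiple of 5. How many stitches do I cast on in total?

Cast on 444 stitches.

38 / 4 = 9.5 sts per inch.
46.5 × 9.5 = 441.75 sts.
Less 4 edge sts → 437.75 for the repeat.
Next multiple of 5: 440.
Add back 4 edge sts → 444.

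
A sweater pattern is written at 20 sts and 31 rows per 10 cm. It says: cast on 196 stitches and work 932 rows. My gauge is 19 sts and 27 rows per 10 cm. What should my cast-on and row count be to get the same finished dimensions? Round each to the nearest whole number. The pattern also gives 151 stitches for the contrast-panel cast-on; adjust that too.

Stitches: 196 × 19/20 = 186.20 → 186.
Rows: 932 × 27/31 = 811.74 → 812.
contrast-panel cast-on: 151 × 19/20 = 143.45 → 143.

Cast on 186 stitches; work 812 rows; contrast-panel cast-on 143 stitches.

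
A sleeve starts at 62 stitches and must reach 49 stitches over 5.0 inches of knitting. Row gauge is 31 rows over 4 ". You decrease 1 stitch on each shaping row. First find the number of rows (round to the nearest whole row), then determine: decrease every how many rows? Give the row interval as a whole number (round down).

Rows = 5.0 × 7.75 = 38.8 → 39 rows.
Stitches to remove: 13 → 13 shaping rows (at 1 st each).
39 / 13 = 3.00 → every 3 rows.

Decrease every 3rd row.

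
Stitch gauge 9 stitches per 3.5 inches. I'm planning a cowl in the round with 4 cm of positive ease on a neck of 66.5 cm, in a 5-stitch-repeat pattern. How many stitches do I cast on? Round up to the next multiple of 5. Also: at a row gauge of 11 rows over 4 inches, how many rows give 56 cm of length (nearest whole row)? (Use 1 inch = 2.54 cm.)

Finished = 66.5 + 4 = 70.5 cm.
70.5 cm × 1/2.54 = 27.76 inches.
9/3.5 = 2.571 sts per in; 27.76 × 2.571 = 71.37 sts.
Next multiple of 5 → 75.
56 cm = 22.05 inches; × 2.75 = 60.63 → 61 rows.

Cast on 75 stitches; work 61 rows.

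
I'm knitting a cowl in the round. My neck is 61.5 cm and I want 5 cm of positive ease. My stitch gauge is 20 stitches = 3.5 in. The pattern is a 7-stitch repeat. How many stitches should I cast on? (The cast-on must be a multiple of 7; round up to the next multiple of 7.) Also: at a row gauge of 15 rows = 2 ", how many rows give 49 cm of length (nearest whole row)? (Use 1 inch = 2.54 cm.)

Finished = 61.5 + 5 = 66.5 cm.
66.5 cm × 1/2.54 = 26.18 inches.
20/3.5 = 5.714 sts per in; 26.18 × 5.714 = 149.61 sts.
Next multiple of 7 → 154.
49 cm = 19.29 inches; × 7.5 = 144.69 → 145 rows.

Cast on 154 stitches; work 145 rows.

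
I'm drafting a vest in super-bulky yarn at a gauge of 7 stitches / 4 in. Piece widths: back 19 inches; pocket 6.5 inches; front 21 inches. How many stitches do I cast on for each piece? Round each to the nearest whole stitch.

back 33; pocket 11; front 37.

Rate = 7/4 = 1.75 sts per in.
back: 19 × 1.75 = 33.25 → 33.
pocket: 6.5 × 1.75 = 11.38 → 11.
front: 21 × 1.75 = 36.75 → 37.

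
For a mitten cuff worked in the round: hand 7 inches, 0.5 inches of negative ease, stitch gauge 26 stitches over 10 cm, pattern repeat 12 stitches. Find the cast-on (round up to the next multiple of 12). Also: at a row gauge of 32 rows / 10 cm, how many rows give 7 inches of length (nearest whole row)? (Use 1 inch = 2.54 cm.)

Finished = 7 − 0.5 = 6.5 inches.
6.5 inches × 2.54 = 16.51 cm.
26/10 = 2.6 sts per cm; 16.51 × 2.6 = 42.93 sts.
Next multiple of 12 → 48.
7 inches = 17.78 cm; × 3.2 = 56.90 → 57 rows.

Cast on 48 stitches; work 57 rows.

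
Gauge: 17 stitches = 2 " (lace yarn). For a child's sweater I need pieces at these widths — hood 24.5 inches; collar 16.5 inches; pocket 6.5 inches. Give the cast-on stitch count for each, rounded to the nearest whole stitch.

Rate = 17/2 = 8.5 sts per in.
hood: 24.5 × 8.5 = 208.25 → 208.
collar: 16.5 × 8.5 = 140.25 → 140.
pocket: 6.5 × 8.5 = 55.25 → 55.

hood 208; collar 140; pocket 55.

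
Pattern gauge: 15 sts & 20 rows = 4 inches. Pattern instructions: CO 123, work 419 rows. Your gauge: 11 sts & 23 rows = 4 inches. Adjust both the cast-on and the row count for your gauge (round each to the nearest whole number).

Stitches: 123 × 11/15 = 90.20 → 90.
Rows: 419 × 23/20 = 481.85 → 482.

Cast on 90 stitches; work 482 rows.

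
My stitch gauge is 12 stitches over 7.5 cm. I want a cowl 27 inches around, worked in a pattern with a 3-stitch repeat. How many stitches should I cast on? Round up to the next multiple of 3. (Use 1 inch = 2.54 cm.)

111 stitches.

27 in = 27 × 2.54 = 68.58 cm.
12 / 7.5 = 1.6 sts/cm.
68.58 × 1.6 = 109.73 sts.
→ 111.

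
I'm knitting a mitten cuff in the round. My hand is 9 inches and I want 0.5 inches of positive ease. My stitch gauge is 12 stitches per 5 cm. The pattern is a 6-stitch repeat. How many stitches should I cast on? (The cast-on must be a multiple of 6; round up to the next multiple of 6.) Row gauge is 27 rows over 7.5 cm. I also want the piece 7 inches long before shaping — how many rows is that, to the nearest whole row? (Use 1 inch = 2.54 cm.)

Finished = 9 + 0.5 = 9.5 inches.
9.5 inches × 2.54 = 24.13 cm.
12/5 = 2.4 sts per cm; 24.13 × 2.4 = 57.91 sts.
Next multiple of 6 → 60.
7 inches = 17.78 cm; × 3.6 = 64.01 → 64 rows.

Cast on 60 stitches; work 64 rows.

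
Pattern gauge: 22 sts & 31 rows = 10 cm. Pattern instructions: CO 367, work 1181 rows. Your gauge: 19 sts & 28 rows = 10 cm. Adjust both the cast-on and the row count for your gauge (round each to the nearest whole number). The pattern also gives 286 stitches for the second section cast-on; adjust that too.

Cast on 317 stitches; work 1067 rows; second section cast-on 247 stitches.

Stitches: 367 × 19/22 = 316.95 → 317.
Rows: 1181 × 28/31 = 1066.71 → 1067.
second section cast-on: 286 × 19/22 = 247.00 → 247.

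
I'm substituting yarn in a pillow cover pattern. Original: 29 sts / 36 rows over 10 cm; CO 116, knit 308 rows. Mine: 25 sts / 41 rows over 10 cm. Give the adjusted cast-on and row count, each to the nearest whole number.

Cast on 100 stitches; work 351 rows.

Stitches: 116 × 25/29 = 100.00 → 100.
Rows: 308 × 41/36 = 350.78 → 351.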